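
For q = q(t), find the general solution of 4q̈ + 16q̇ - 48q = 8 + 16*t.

Divide through by 4: q'' + 4q' - 12q = 2 + 4*t.
Characteristic equation r² + 4r - 12 = 0 factors as (r + 6)(r - 2) = 0, so r = -6, 2.
Hence q_h = C1*exp(-6*t) + C2*exp(2*t).
For the particular solution try q_p = A0 + A1*t. Substituting and matching coefficients of each power of t gives A0 = -5/18, A1 = -1/3, so q_p = -5/18 - t/3.

q = -5/18 - t/3 + C1*exp(-6*t) + C2*exp(2*t)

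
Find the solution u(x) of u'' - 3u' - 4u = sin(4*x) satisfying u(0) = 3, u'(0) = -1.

u = -5*sin(4*x)/136 + 3*cos(4*x)/136 + 17*exp(4*x)/40 + 217*exp(-x)/85

Characteristic equation r² - 3r - 4 = 0 factors as (r + 1)(r - 4) = 0, so r = -1, 4.
Hence u_h = C1*exp(-x) + C2*exp(4*x).
Try u_p = A*cos(4*x) + B*sin(4*x). Substituting and equating the coefficients of cos(4x) and sin(4x) gives A = 3/136, B = -5/136, so u_p = -5*sin(4*x)/136 + 3*cos(4*x)/136.
General solution: u = -5*sin(4*x)/136 + 3*cos(4*x)/136 + C1*exp(-x) + C2*exp(4*x).
Apply the initial conditions: u(0) = 3/136 + C1 + C2 = 3 and u'(0) = -5/34 - C1 + 4*C2 = -1. Solving gives C1 = 217/85, C2 = 17/40.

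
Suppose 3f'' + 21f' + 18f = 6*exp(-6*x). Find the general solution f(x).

f = C1*exp(-6*x) + C2*exp(-x) - 2*x*exp(-6*x)/5

Divide through by 3: f'' + 7f' + 6f = 2*exp(-6*x).
Characteristic equation r² + 7r + 6 = 0 factors as (r + 6)(r + 1) = 0, so r = -6, -1.
Hence f_h = C1*exp(-6*x) + C2*exp(-x).
Since exp(-6*x) solves the homogeneous equation (r = -6 is a root of multiplicity 1), multiply the trial by x. Try f_p = A*x*exp(-6*x). Substituting into the equation and dividing by exp(-6*x) gives A = -2/5, so f_p = -2*x*exp(-6*x)/5.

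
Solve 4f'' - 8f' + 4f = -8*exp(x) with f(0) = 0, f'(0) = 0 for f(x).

f = -x**2*exp(x)

Divide through by 4: f'' - 2f' + f = -2*exp(x).
Characteristic equation r² - 2r + 1 = 0 has discriminant (-2)² - 4·(1) = 0, so r = 1 is a repeated root.
Hence f_h = (C1 + C2*x)*exp(x).
Since exp(x) solves the homogeneous equation (r = 1 is a root of multiplicity 2), multiply the trial by x^2. Try f_p = A*x^2*exp(x). Substituting into the equation and dividing by exp(x) gives A = -1, so f_p = -x^2*exp(x).
General solution: f = C1*exp(x) - x^2*exp(x) + C2*x*exp(x).
Apply the initial conditions: f(0) = C1 = 0 and f'(0) = C1 + C2 = 0. Solving gives C1 = 0, C2 = 0.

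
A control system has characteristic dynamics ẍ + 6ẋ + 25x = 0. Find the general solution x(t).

x = C1*cos(4*t)*exp(-3*t) + C2*exp(-3*t)*sin(4*t)

Characteristic equation r² + 6r + 25 = 0 has discriminant (6)² - 4·(25) = -64 < 0, so r = -3 ± 4i.
Hence x_h = C1*cos(4*t)*exp(-3*t) + C2*exp(-3*t)*sin(4*t).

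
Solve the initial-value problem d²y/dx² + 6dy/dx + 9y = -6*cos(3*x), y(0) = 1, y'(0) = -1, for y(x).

y = -sin(3*x)/3 + 3*x*exp(-3*x) + exp(-3*x)

Characteristic equation r² + 6r + 9 = 0 has discriminant (6)² - 4·(9) = 0, so r = -3 is a repeated root.
Hence y_h = (C1 + C2*x)*exp(-3*x).
Try y_p = A*cos(3*x) + B*sin(3*x). Substituting and equating the coefficients of cos(3x) and sin(3x) gives A = 0, B = -1/3, so y_p = -sin(3*x)/3.
General solution: y = -sin(3*x)/3 + C1*exp(-3*x) + C2*x*exp(-3*x).
Apply the initial conditions: y(0) = C1 = 1 and y'(0) = -1 + C2 - 3*C1 = -1. Solving gives C1 = 1, C2 = 3.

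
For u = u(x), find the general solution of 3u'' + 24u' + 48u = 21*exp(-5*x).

Divide through by 3: u'' + 8u' + 16u = 7*exp(-5*x).
Characteristic equation r² + 8r + 16 = 0 has discriminant (8)² - 4·(16) = 0, so r = -4 is a repeated root.
Hence u_h = (C1 + C2*x)*exp(-4*x).
Try u_p = A*exp(-5*x). Substituting into the equation and dividing by exp(-5*x) gives A = 7, so u_p = 7*exp(-5*x).

u = 7*exp(-5*x) + C1*exp(-4*x) + C2*x*exp(-4*x)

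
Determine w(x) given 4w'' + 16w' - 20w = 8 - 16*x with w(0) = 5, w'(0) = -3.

Divide through by 4: w'' + 4w' - 5w = 2 - 4*x.
Characteristic equation r² + 4r - 5 = 0 factors as (r + 5)(r - 1) = 0, so r = -5, 1.
Hence w_h = C1*exp(-5*x) + C2*exp(x).
For the particular solution try w_p = A0 + A1*x. Substituting and matching coefficients of each power of x gives A0 = 6/25, A1 = 4/5, so w_p = 6/25 + 4*x/5.
General solution: w = 6/25 + 4*x/5 + C1*exp(-5*x) + C2*exp(x).
Apply the initial conditions: w(0) = 6/25 + C1 + C2 = 5 and w'(0) = 4/5 + C2 - 5*C1 = -3. Solving gives C1 = 107/75, C2 = 10/3.

w = 6/25 + 4*x/5 + 10*exp(x)/3 + 107*exp(-5*x)/75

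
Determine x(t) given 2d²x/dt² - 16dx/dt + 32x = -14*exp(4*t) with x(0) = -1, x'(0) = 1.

x = -exp(4*t) + 5*t*exp(4*t) - 7*t**2*exp(4*t)/2

Divide through by 2: x'' - 8x' + 16x = -7*exp(4*t).
Characteristic equation r² - 8r + 16 = 0 has discriminant (-8)² - 4·(16) = 0, so r = 4 is a repeated root.
Hence x_h = (C1 + C2*t)*exp(4*t).
Since exp(4*t) solves the homogeneous equation (r = 4 is a root of multiplicity 2), multiply the trial by t^2. Try x_p = A*t^2*exp(4*t). Substituting into the equation and dividing by exp(4*t) gives A = -7/2, so x_p = -7*t^2*exp(4*t)/2.
General solution: x = C1*exp(4*t) - 7*t^2*exp(4*t)/2 + C2*t*exp(4*t).
Apply the initial conditions: x(0) = C1 = -1 and x'(0) = C2 + 4*C1 = 1. Solving gives C1 = -1, C2 = 5.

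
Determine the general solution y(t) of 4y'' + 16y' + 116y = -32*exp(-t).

Divide through by 4: y'' + 4y' + 29y = -8*exp(-t).
Characteristic equation r² + 4r + 29 = 0 has discriminant (4)² - 4·(29) = -100 < 0, so r = -2 ± 5i.
Hence y_h = C1*cos(5*t)*exp(-2*t) + C2*exp(-2*t)*sin(5*t).
Try y_p = A*exp(-t). Substituting into the equation and dividing by exp(-t) gives A = -4/13, so y_p = -4*exp(-t)/13.

y = -4*exp(-t)/13 + C1*cos(5*t)*exp(-2*t) + C2*exp(-2*t)*sin(5*t)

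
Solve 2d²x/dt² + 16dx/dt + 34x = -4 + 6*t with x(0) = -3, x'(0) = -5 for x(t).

Divide through by 2: x'' + 8x' + 17x = -2 + 3*t.
Characteristic equation r² + 8r + 17 = 0 has discriminant (8)² - 4·(17) = -4 < 0, so r = -4 ± i.
Hence x_h = C1*cos(t)*exp(-4*t) + C2*exp(-4*t)*sin(t).
For the particular solution try x_p = A0 + A1*t. Substituting and matching coefficients of each power of t gives A0 = -58/289, A1 = 3/17, so x_p = -58/289 + 3*t/17.
General solution: x = -58/289 + 3*t/17 + C1*cos(t)*exp(-4*t) + C2*exp(-4*t)*sin(t).
Apply the initial conditions: x(0) = -58/289 + C1 = -3 and x'(0) = 3/17 + C2 - 4*C1 = -5. Solving gives C1 = -809/289, C2 = -4732/289.

x = -58/289 + 3*t/17 - 4732*exp(-4*t)*sin(t)/289 - 809*cos(t)*exp(-4*t)/289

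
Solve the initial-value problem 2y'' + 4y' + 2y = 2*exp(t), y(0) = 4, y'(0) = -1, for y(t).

y = exp(t)/4 + 15*exp(-t)/4 + 5*t*exp(-t)/2

Divide through by 2: y'' + 2y' + y = exp(t).
Characteristic equation r² + 2r + 1 = 0 has discriminant (2)² - 4·(1) = 0, so r = -1 is a repeated root.
Hence y_h = (C1 + C2*t)*exp(-t).
Try y_p = A*exp(t). Substituting into the equation and dividing by exp(t) gives A = 1/4, so y_p = exp(t)/4.
General solution: y = exp(t)/4 + C1*exp(-t) + C2*t*exp(-t).
Apply the initial conditions: y(0) = 1/4 + C1 = 4 and y'(0) = 1/4 + C2 - C1 = -1. Solving gives C1 = 15/4, C2 = 5/2.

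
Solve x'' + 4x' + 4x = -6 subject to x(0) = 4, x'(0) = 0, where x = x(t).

x = -3/2 + 11*exp(-2*t)/2 + 11*t*exp(-2*t)

Characteristic equation r² + 4r + 4 = 0 has discriminant (4)² - 4·(4) = 0, so r = -2 is a repeated root.
Hence x_h = (C1 + C2*t)*exp(-2*t).
For the particular solution try x_p = A0. Substituting and matching coefficients of each power of t gives A0 = -3/2, so x_p = -3/2.
General solution: x = -3/2 + C1*exp(-2*t) + C2*t*exp(-2*t).
Apply the initial conditions: x(0) = -3/2 + C1 = 4 and x'(0) = C2 - 2*C1 = 0. Solving gives C1 = 11/2, C2 = 11.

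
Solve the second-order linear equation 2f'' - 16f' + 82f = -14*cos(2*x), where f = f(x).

Divide through by 2: f'' - 8f' + 41f = -7*cos(2*x).
Characteristic equation r² - 8r + 41 = 0 has discriminant (-8)² - 4·(41) = -100 < 0, so r = 4 ± 5i.
Hence f_h = C1*cos(5*x)*exp(4*x) + C2*exp(4*x)*sin(5*x).
Try f_p = A*cos(2*x) + B*sin(2*x). Substituting and equating the coefficients of cos(2x) and sin(2x) gives A = -259/1625, B = 112/1625, so f_p = -259*cos(2*x)/1625 + 112*sin(2*x)/1625.

f = -259*cos(2*x)/1625 + 112*sin(2*x)/1625 + C1*cos(5*x)*exp(4*x) + C2*exp(4*x)*sin(5*x)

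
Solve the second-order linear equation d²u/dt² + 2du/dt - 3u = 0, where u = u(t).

u = C1*exp(t) + C2*exp(-3*t)

Characteristic equation r² + 2r - 3 = 0 factors as (r - 1)(r + 3) = 0, so r = 1, -3.
Hence u_h = C1*exp(t) + C2*exp(-3*t).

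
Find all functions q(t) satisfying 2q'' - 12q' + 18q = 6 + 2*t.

Divide through by 2: q'' - 6q' + 9q = 3 + t.
Characteristic equation r² - 6r + 9 = 0 has discriminant (-6)² - 4·(9) = 0, so r = 3 is a repeated root.
Hence q_h = (C1 + C2*t)*exp(3*t).
For the particular solution try q_p = A0 + A1*t. Substituting and matching coefficients of each power of t gives A0 = 11/27, A1 = 1/9, so q_p = 11/27 + t/9.

q = 11/27 + t/9 + C1*exp(3*t) + C2*t*exp(3*t)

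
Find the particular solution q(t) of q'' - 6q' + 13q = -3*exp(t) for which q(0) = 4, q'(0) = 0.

q = -3*exp(t)/8 - 51*exp(3*t)*sin(2*t)/8 + 35*cos(2*t)*exp(3*t)/8

Characteristic equation r² - 6r + 13 = 0 has discriminant (-6)² - 4·(13) = -16 < 0, so r = 3 ± 2i.
Hence q_h = C1*cos(2*t)*exp(3*t) + C2*exp(3*t)*sin(2*t).
Try q_p = A*exp(t). Substituting into the equation and dividing by exp(t) gives A = -3/8, so q_p = -3*exp(t)/8.
General solution: q = -3*exp(t)/8 + C1*cos(2*t)*exp(3*t) + C2*exp(3*t)*sin(2*t).
Apply the initial conditions: q(0) = -3/8 + C1 = 4 and q'(0) = -3/8 + 2*C2 + 3*C1 = 0. Solving gives C1 = 35/8, C2 = -51/8.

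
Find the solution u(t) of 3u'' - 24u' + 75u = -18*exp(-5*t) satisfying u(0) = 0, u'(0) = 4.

Divide through by 3: u'' - 8u' + 25u = -6*exp(-5*t).
Characteristic equation r² - 8r + 25 = 0 has discriminant (-8)² - 4·(25) = -36 < 0, so r = 4 ± 3i.
Hence u_h = C1*cos(3*t)*exp(4*t) + C2*exp(4*t)*sin(3*t).
Try u_p = A*exp(-5*t). Substituting into the equation and dividing by exp(-5*t) gives A = -1/15, so u_p = -exp(-5*t)/15.
General solution: u = -exp(-5*t)/15 + C1*cos(3*t)*exp(4*t) + C2*exp(4*t)*sin(3*t).
Apply the initial conditions: u(0) = -1/15 + C1 = 0 and u'(0) = 1/3 + 3*C2 + 4*C1 = 4. Solving gives C1 = 1/15, C2 = 17/15.

u = -exp(-5*t)/15 + cos(3*t)*exp(4*t)/15 + 17*exp(4*t)*sin(3*t)/15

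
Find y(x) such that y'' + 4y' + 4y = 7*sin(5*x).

Characteristic equation r² + 4r + 4 = 0 has discriminant (4)² - 4·(4) = 0, so r = -2 is a repeated root.
Hence y_h = (C1 + C2*x)*exp(-2*x).
Try y_p = A*cos(5*x) + B*sin(5*x). Substituting and equating the coefficients of cos(5x) and sin(5x) gives A = -140/841, B = -147/841, so y_p = -147*sin(5*x)/841 - 140*cos(5*x)/841.

y = -147*sin(5*x)/841 - 140*cos(5*x)/841 + C1*exp(-2*x) + C2*x*exp(-2*x)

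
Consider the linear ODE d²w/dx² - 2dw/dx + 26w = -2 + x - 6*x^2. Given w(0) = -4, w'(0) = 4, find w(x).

Characteristic equation r² - 2r + 26 = 0 has discriminant (-2)² - 4·(26) = -100 < 0, so r = 1 ± 5i.
Hence w_h = C1*cos(5*x)*exp(x) + C2*exp(x)*sin(5*x).
For the particular solution try w_p = A0 + A1*x + A2*x^2. Substituting and matching coefficients of each power of x gives A0 = -259/4394, A1 = 1/338, A2 = -3/13, so w_p = -259/4394 - 3*x^2/13 + x/338.
General solution: w = -259/4394 - 3*x^2/13 + x/338 + C1*cos(5*x)*exp(x) + C2*exp(x)*sin(5*x).
Apply the initial conditions: w(0) = -259/4394 + C1 = -4 and w'(0) = 1/338 + C1 + 5*C2 = 4. Solving gives C1 = -17317/4394, C2 = 3488/2197.

w = -259/4394 - 3*x**2/13 + x/338 - 17317*cos(5*x)*exp(x)/4394 + 3488*exp(x)*sin(5*x)/2197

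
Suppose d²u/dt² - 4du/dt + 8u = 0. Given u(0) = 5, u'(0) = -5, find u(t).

Characteristic equation r² - 4r + 8 = 0 has discriminant (-4)² - 4·(8) = -16 < 0, so r = 2 ± 2i.
Hence u_h = C1*cos(2*t)*exp(2*t) + C2*exp(2*t)*sin(2*t).
Apply the initial conditions: u(0) = C1 = 5 and u'(0) = 2*C1 + 2*C2 = -5. Solving gives C1 = 5, C2 = -15/2.

u = 5*cos(2*t)*exp(2*t) - 15*exp(2*t)*sin(2*t)/2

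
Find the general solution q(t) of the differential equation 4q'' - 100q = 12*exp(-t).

Divide through by 4: q'' - 25q = 3*exp(-t).
Characteristic equation r² - 25 = 0 factors as (r - 5)(r + 5) = 0, so r = 5, -5.
Hence q_h = C1*exp(5*t) + C2*exp(-5*t).
Try q_p = A*exp(-t). Substituting into the equation and dividing by exp(-t) gives A = -1/8, so q_p = -exp(-t)/8.

q = -exp(-t)/8 + C1*exp(5*t) + C2*exp(-5*t)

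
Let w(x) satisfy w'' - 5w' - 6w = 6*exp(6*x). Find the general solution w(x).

Characteristic equation r² - 5r - 6 = 0 factors as (r + 1)(r - 6) = 0, so r = -1, 6.
Hence w_h = C1*exp(-x) + C2*exp(6*x).
Since exp(6*x) solves the homogeneous equation (r = 6 is a root of multiplicity 1), multiply the trial by x. Try w_p = A*x*exp(6*x). Substituting into the equation and dividing by exp(6*x) gives A = 6/7, so w_p = 6*x*exp(6*x)/7.

w = C1*exp(-x) + C2*exp(6*x) + 6*x*exp(6*x)/7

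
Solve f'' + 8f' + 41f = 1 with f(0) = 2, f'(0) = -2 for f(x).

f = 1/41 + 81*cos(5*x)*exp(-4*x)/41 + 242*exp(-4*x)*sin(5*x)/205

Characteristic equation r² + 8r + 41 = 0 has discriminant (8)² - 4·(41) = -100 < 0, so r = -4 ± 5i.
Hence f_h = C1*cos(5*x)*exp(-4*x) + C2*exp(-4*x)*sin(5*x).
For the particular solution try f_p = A0. Substituting and matching coefficients of each power of x gives A0 = 1/41, so f_p = 1/41.
General solution: f = 1/41 + C1*cos(5*x)*exp(-4*x) + C2*exp(-4*x)*sin(5*x).
Apply the initial conditions: f(0) = 1/41 + C1 = 2 and f'(0) = -4*C1 + 5*C2 = -2. Solving gives C1 = 81/41, C2 = 242/205.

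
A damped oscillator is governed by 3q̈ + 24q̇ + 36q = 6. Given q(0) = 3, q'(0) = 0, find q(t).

q = 1/6 - 17*exp(-6*t)/12 + 17*exp(-2*t)/4

Divide through by 3: q'' + 8q' + 12q = 2.
Characteristic equation r² + 8r + 12 = 0 factors as (r + 2)(r + 6) = 0, so r = -2, -6.
Hence q_h = C1*exp(-2*t) + C2*exp(-6*t).
For the particular solution try q_p = A0. Substituting and matching coefficients of each power of t gives A0 = 1/6, so q_p = 1/6.
General solution: q = 1/6 + C1*exp(-2*t) + C2*exp(-6*t).
Apply the initial conditions: q(0) = 1/6 + C1 + C2 = 3 and q'(0) = -6*C2 - 2*C1 = 0. Solving gives C1 = 17/4, C2 = -17/12.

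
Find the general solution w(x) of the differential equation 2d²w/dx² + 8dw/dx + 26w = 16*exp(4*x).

Divide through by 2: w'' + 4w' + 13w = 8*exp(4*x).
Characteristic equation r² + 4r + 13 = 0 has discriminant (4)² - 4·(13) = -36 < 0, so r = -2 ± 3i.
Hence w_h = C1*cos(3*x)*exp(-2*x) + C2*exp(-2*x)*sin(3*x).
Try w_p = A*exp(4*x). Substituting into the equation and dividing by exp(4*x) gives A = 8/45, so w_p = 8*exp(4*x)/45.

w = 8*exp(4*x)/45 + C1*cos(3*x)*exp(-2*x) + C2*exp(-2*x)*sin(3*x)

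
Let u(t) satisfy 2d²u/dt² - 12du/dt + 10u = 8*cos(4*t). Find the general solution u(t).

u = -96*sin(4*t)/697 - 44*cos(4*t)/697 + C1*exp(5*t) + C2*exp(t)

Divide through by 2: u'' - 6u' + 5u = 4*cos(4*t).
Characteristic equation r² - 6r + 5 = 0 factors as (r - 5)(r - 1) = 0, so r = 5, 1.
Hence u_h = C1*exp(5*t) + C2*exp(t).
Try u_p = A*cos(4*t) + B*sin(4*t). Substituting and equating the coefficients of cos(4t) and sin(4t) gives A = -44/697, B = -96/697, so u_p = -96*sin(4*t)/697 - 44*cos(4*t)/697.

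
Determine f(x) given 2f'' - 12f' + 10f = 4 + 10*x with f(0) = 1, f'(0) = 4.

f = 8/5 + x - 3*exp(x)/2 + 9*exp(5*x)/10

Divide through by 2: f'' - 6f' + 5f = 2 + 5*x.
Characteristic equation r² - 6r + 5 = 0 factors as (r - 1)(r - 5) = 0, so r = 1, 5.
Hence f_h = C1*exp(x) + C2*exp(5*x).
For the particular solution try f_p = A0 + A1*x. Substituting and matching coefficients of each power of x gives A0 = 8/5, A1 = 1, so f_p = 8/5 + x.
General solution: f = 8/5 + x + C1*exp(x) + C2*exp(5*x).
Apply the initial conditions: f(0) = 8/5 + C1 + C2 = 1 and f'(0) = 1 + C1 + 5*C2 = 4. Solving gives C1 = -3/2, C2 = 9/10.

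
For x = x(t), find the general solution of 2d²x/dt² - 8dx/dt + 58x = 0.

x = C1*cos(5*t)*exp(2*t) + C2*exp(2*t)*sin(5*t)

Divide through by 2: x'' - 4x' + 29x = 0.
Characteristic equation r² - 4r + 29 = 0 has discriminant (-4)² - 4·(29) = -100 < 0, so r = 2 ± 5i.
Hence x_h = C1*cos(5*t)*exp(2*t) + C2*exp(2*t)*sin(5*t).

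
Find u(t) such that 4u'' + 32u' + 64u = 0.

u = C1*exp(-4*t) + C2*t*exp(-4*t)

Divide through by 4: u'' + 8u' + 16u = 0.
Characteristic equation r² + 8r + 16 = 0 has discriminant (8)² - 4·(16) = 0, so r = -4 is a repeated root.
Hence u_h = (C1 + C2*t)*exp(-4*t).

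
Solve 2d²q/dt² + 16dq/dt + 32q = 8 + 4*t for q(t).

q = 3/16 + t/8 + C1*exp(-4*t) + C2*t*exp(-4*t)

Divide through by 2: q'' + 8q' + 16q = 4 + 2*t.
Characteristic equation r² + 8r + 16 = 0 has discriminant (8)² - 4·(16) = 0, so r = -4 is a repeated root.
Hence q_h = (C1 + C2*t)*exp(-4*t).
For the particular solution try q_p = A0 + A1*t. Substituting and matching coefficients of each power of t gives A0 = 3/16, A1 = 1/8, so q_p = 3/16 + t/8.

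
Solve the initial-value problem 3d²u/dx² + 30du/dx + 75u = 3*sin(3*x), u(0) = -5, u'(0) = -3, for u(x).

Divide through by 3: u'' + 10u' + 25u = sin(3*x).
Characteristic equation r² + 10r + 25 = 0 has discriminant (10)² - 4·(25) = 0, so r = -5 is a repeated root.
Hence u_h = (C1 + C2*x)*exp(-5*x).
Try u_p = A*cos(3*x) + B*sin(3*x). Substituting and equating the coefficients of cos(3x) and sin(3x) gives A = -15/578, B = 4/289, so u_p = -15*cos(3*x)/578 + 4*sin(3*x)/289.
General solution: u = -15*cos(3*x)/578 + 4*sin(3*x)/289 + C1*exp(-5*x) + C2*x*exp(-5*x).
Apply the initial conditions: u(0) = -15/578 + C1 = -5 and u'(0) = 12/289 + C2 - 5*C1 = -3. Solving gives C1 = -2875/578, C2 = -949/34.

u = -2875*exp(-5*x)/578 - 15*cos(3*x)/578 + 4*sin(3*x)/289 - 949*x*exp(-5*x)/34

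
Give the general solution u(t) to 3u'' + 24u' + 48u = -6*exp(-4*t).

u = C1*exp(-4*t) - t**2*exp(-4*t) + C2*t*exp(-4*t)

Divide through by 3: u'' + 8u' + 16u = -2*exp(-4*t).
Characteristic equation r² + 8r + 16 = 0 has discriminant (8)² - 4·(16) = 0, so r = -4 is a repeated root.
Hence u_h = (C1 + C2*t)*exp(-4*t).
Since exp(-4*t) solves the homogeneous equation (r = -4 is a root of multiplicity 2), multiply the trial by t^2. Try u_p = A*t^2*exp(-4*t). Substituting into the equation and dividing by exp(-4*t) gives A = -1, so u_p = -t^2*exp(-4*t).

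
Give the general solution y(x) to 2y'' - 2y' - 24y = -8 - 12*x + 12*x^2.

Divide through by 2: y'' - y' - 12y = -4 - 6*x + 6*x^2.
Characteristic equation r² - r - 12 = 0 factors as (r + 3)(r - 4) = 0, so r = -3, 4.
Hence y_h = C1*exp(-3*x) + C2*exp(4*x).
For the particular solution try y_p = A0 + A1*x + A2*x^2. Substituting and matching coefficients of each power of x gives A0 = 29/144, A1 = 7/12, A2 = -1/2, so y_p = 29/144 - x^2/2 + 7*x/12.

y = 29/144 - x**2/2 + 7*x/12 + C1*exp(-3*x) + C2*exp(4*x)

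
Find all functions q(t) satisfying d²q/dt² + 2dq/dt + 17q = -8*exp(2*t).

q = -8*exp(2*t)/25 + C1*cos(4*t)*exp(-t) + C2*exp(-t)*sin(4*t)

Characteristic equation r² + 2r + 17 = 0 has discriminant (2)² - 4·(17) = -64 < 0, so r = -1 ± 4i.
Hence q_h = C1*cos(4*t)*exp(-t) + C2*exp(-t)*sin(4*t).
Try q_p = A*exp(2*t). Substituting into the equation and dividing by exp(2*t) gives A = -8/25, so q_p = -8*exp(2*t)/25.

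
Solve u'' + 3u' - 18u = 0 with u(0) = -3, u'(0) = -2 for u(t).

Characteristic equation r² + 3r - 18 = 0 factors as (r + 6)(r - 3) = 0, so r = -6, 3.
Hence u_h = C1*exp(-6*t) + C2*exp(3*t).
Apply the initial conditions: u(0) = C1 + C2 = -3 and u'(0) = -6*C1 + 3*C2 = -2. Solving gives C1 = -7/9, C2 = -20/9.

u = -20*exp(3*t)/9 - 7*exp(-6*t)/9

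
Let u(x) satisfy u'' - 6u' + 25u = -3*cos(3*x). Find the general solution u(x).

u = -12*cos(3*x)/145 + 27*sin(3*x)/290 + C1*cos(4*x)*exp(3*x) + C2*exp(3*x)*sin(4*x)

Characteristic equation r² - 6r + 25 = 0 has discriminant (-6)² - 4·(25) = -64 < 0, so r = 3 ± 4i.
Hence u_h = C1*cos(4*x)*exp(3*x) + C2*exp(3*x)*sin(4*x).
Try u_p = A*cos(3*x) + B*sin(3*x). Substituting and equating the coefficients of cos(3x) and sin(3x) gives A = -12/145, B = 27/290, so u_p = -12*cos(3*x)/145 + 27*sin(3*x)/290.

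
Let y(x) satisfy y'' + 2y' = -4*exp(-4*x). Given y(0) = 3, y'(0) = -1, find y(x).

y = 2 - exp(-4*x)/2 + 3*exp(-2*x)/2

Characteristic equation r² + 2r = 0 factors as (r + 2)r = 0, so r = -2, 0.
Hence y_h = C1*exp(-2*x) + C2.
Try y_p = A*exp(-4*x). Substituting into the equation and dividing by exp(-4*x) gives A = -1/2, so y_p = -exp(-4*x)/2.
General solution: y = C2 - exp(-4*x)/2 + C1*exp(-2*x).
Apply the initial conditions: y(0) = -1/2 + C1 + C2 = 3 and y'(0) = 2 - 2*C1 = -1. Solving gives C1 = 3/2, C2 = 2.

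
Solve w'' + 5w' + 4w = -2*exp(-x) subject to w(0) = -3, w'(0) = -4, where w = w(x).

w = -46*exp(-x)/9 + 19*exp(-4*x)/9 - 2*x*exp(-x)/3

Characteristic equation r² + 5r + 4 = 0 factors as (r + 1)(r + 4) = 0, so r = -1, -4.
Hence w_h = C1*exp(-x) + C2*exp(-4*x).
Since exp(-x) solves the homogeneous equation (r = -1 is a root of multiplicity 1), multiply the trial by x. Try w_p = A*x*exp(-x). Substituting into the equation and dividing by exp(-x) gives A = -2/3, so w_p = -2*x*exp(-x)/3.
General solution: w = C1*exp(-x) + C2*exp(-4*x) - 2*x*exp(-x)/3.
Apply the initial conditions: w(0) = C1 + C2 = -3 and w'(0) = -2/3 - C1 - 4*C2 = -4. Solving gives C1 = -46/9, C2 = 19/9.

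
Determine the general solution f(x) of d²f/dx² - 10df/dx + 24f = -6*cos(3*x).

Characteristic equation r² - 10r + 24 = 0 factors as (r - 6)(r - 4) = 0, so r = 6, 4.
Hence f_h = C1*exp(6*x) + C2*exp(4*x).
Try f_p = A*cos(3*x) + B*sin(3*x). Substituting and equating the coefficients of cos(3x) and sin(3x) gives A = -2/25, B = 4/25, so f_p = -2*cos(3*x)/25 + 4*sin(3*x)/25.

f = -2*cos(3*x)/25 + 4*sin(3*x)/25 + C1*exp(6*x) + C2*exp(4*x)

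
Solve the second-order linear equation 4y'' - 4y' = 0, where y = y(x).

Divide through by 4: y'' - y' = 0.
Characteristic equation r² - r = 0 factors as (r - 1)r = 0, so r = 1, 0.
Hence y_h = C1*exp(x) + C2.

y = C2 + C1*exp(x)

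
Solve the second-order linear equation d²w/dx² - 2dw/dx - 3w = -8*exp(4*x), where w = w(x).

Characteristic equation r² - 2r - 3 = 0 factors as (r - 3)(r + 1) = 0, so r = 3, -1.
Hence w_h = C1*exp(3*x) + C2*exp(-x).
Try w_p = A*exp(4*x). Substituting into the equation and dividing by exp(4*x) gives A = -8/5, so w_p = -8*exp(4*x)/5.

w = -8*exp(4*x)/5 + C1*exp(3*x) + C2*exp(-x)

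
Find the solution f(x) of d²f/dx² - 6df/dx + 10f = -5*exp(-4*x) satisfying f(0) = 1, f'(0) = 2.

Characteristic equation r² - 6r + 10 = 0 has discriminant (-6)² - 4·(10) = -4 < 0, so r = 3 ± i.
Hence f_h = C1*cos(x)*exp(3*x) + C2*exp(3*x)*sin(x).
Try f_p = A*exp(-4*x). Substituting into the equation and dividing by exp(-4*x) gives A = -1/10, so f_p = -exp(-4*x)/10.
General solution: f = -exp(-4*x)/10 + C1*cos(x)*exp(3*x) + C2*exp(3*x)*sin(x).
Apply the initial conditions: f(0) = -1/10 + C1 = 1 and f'(0) = 2/5 + C2 + 3*C1 = 2. Solving gives C1 = 11/10, C2 = -17/10.

f = -exp(-4*x)/10 - 17*exp(3*x)*sin(x)/10 + 11*cos(x)*exp(3*x)/10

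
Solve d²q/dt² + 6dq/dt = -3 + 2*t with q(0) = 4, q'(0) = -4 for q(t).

Characteristic equation r² + 6r = 0 factors as (r + 6)r = 0, so r = -6, 0.
Hence q_h = C1*exp(-6*t) + C2.
Since 0 is a characteristic root (multiplicity 1), multiply the polynomial trial by t: try q_p = t*(A0 + A1*t). Substituting and matching coefficients of each power of t gives A0 = -5/9, A1 = 1/6, so q_p = -5*t/9 + t^2/6.
General solution: q = C2 - 5*t/9 + t^2/6 + C1*exp(-6*t).
Apply the initial conditions: q(0) = C1 + C2 = 4 and q'(0) = -5/9 - 6*C1 = -4. Solving gives C1 = 31/54, C2 = 185/54.

q = 185/54 - 5*t/9 + t**2/6 + 31*exp(-6*t)/54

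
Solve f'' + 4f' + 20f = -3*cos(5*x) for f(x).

Characteristic equation r² + 4r + 20 = 0 has discriminant (4)² - 4·(20) = -64 < 0, so r = -2 ± 4i.
Hence f_h = C1*cos(4*x)*exp(-2*x) + C2*exp(-2*x)*sin(4*x).
Try f_p = A*cos(5*x) + B*sin(5*x). Substituting and equating the coefficients of cos(5x) and sin(5x) gives A = 3/85, B = -12/85, so f_p = -12*sin(5*x)/85 + 3*cos(5*x)/85.

f = -12*sin(5*x)/85 + 3*cos(5*x)/85 + C1*cos(4*x)*exp(-2*x) + C2*exp(-2*x)*sin(4*x)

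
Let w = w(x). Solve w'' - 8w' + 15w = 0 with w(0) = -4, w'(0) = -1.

Characteristic equation r² - 8r + 15 = 0 factors as (r - 3)(r - 5) = 0, so r = 3, 5.
Hence w_h = C1*exp(3*x) + C2*exp(5*x).
Apply the initial conditions: w(0) = C1 + C2 = -4 and w'(0) = 3*C1 + 5*C2 = -1. Solving gives C1 = -19/2, C2 = 11/2.

w = -19*exp(3*x)/2 + 11*exp(5*x)/2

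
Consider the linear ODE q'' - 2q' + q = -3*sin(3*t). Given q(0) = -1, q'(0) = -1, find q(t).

Characteristic equation r² - 2r + 1 = 0 has discriminant (-2)² - 4·(1) = 0, so r = 1 is a repeated root.
Hence q_h = (C1 + C2*t)*exp(t).
Try q_p = A*cos(3*t) + B*sin(3*t). Substituting and equating the coefficients of cos(3t) and sin(3t) gives A = -9/50, B = 6/25, so q_p = -9*cos(3*t)/50 + 6*sin(3*t)/25.
General solution: q = -9*cos(3*t)/50 + 6*sin(3*t)/25 + C1*exp(t) + C2*t*exp(t).
Apply the initial conditions: q(0) = -9/50 + C1 = -1 and q'(0) = 18/25 + C1 + C2 = -1. Solving gives C1 = -41/50, C2 = -9/10.

q = -41*exp(t)/50 - 9*cos(3*t)/50 + 6*sin(3*t)/25 - 9*t*exp(t)/10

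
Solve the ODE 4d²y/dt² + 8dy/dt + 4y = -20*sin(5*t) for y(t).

y = 25*cos(5*t)/338 + 30*sin(5*t)/169 + C1*exp(-t) + C2*t*exp(-t)

Divide through by 4: y'' + 2y' + y = -5*sin(5*t).
Characteristic equation r² + 2r + 1 = 0 has discriminant (2)² - 4·(1) = 0, so r = -1 is a repeated root.
Hence y_h = (C1 + C2*t)*exp(-t).
Try y_p = A*cos(5*t) + B*sin(5*t). Substituting and equating the coefficients of cos(5t) and sin(5t) gives A = 25/338, B = 30/169, so y_p = 25*cos(5*t)/338 + 30*sin(5*t)/169.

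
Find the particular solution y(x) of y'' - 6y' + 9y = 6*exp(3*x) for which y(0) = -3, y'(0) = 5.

y = -3*exp(3*x) + 3*x**2*exp(3*x) + 14*x*exp(3*x)

Characteristic equation r² - 6r + 9 = 0 has discriminant (-6)² - 4·(9) = 0, so r = 3 is a repeated root.
Hence y_h = (C1 + C2*x)*exp(3*x).
Since exp(3*x) solves the homogeneous equation (r = 3 is a root of multiplicity 2), multiply the trial by x^2. Try y_p = A*x^2*exp(3*x). Substituting into the equation and dividing by exp(3*x) gives A = 3, so y_p = 3*x^2*exp(3*x).
General solution: y = C1*exp(3*x) + 3*x^2*exp(3*x) + C2*x*exp(3*x).
Apply the initial conditions: y(0) = C1 = -3 and y'(0) = C2 + 3*C1 = 5. Solving gives C1 = -3, C2 = 14.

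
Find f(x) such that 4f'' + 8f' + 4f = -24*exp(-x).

f = C1*exp(-x) - 3*x**2*exp(-x) + C2*x*exp(-x)

Divide through by 4: f'' + 2f' + f = -6*exp(-x).
Characteristic equation r² + 2r + 1 = 0 has discriminant (2)² - 4·(1) = 0, so r = -1 is a repeated root.
Hence f_h = (C1 + C2*x)*exp(-x).
Since exp(-x) solves the homogeneous equation (r = -1 is a root of multiplicity 2), multiply the trial by x^2. Try f_p = A*x^2*exp(-x). Substituting into the equation and dividing by exp(-x) gives A = -3, so f_p = -3*x^2*exp(-x).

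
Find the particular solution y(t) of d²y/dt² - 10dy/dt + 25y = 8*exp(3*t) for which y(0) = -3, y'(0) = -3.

Characteristic equation r² - 10r + 25 = 0 has discriminant (-10)² - 4·(25) = 0, so r = 5 is a repeated root.
Hence y_h = (C1 + C2*t)*exp(5*t).
Try y_p = A*exp(3*t). Substituting into the equation and dividing by exp(3*t) gives A = 2, so y_p = 2*exp(3*t).
General solution: y = 2*exp(3*t) + C1*exp(5*t) + C2*t*exp(5*t).
Apply the initial conditions: y(0) = 2 + C1 = -3 and y'(0) = 6 + C2 + 5*C1 = -3. Solving gives C1 = -5, C2 = 16.

y = -5*exp(5*t) + 2*exp(3*t) + 16*t*exp(5*t)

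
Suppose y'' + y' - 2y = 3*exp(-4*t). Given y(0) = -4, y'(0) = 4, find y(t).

y = -19*exp(-2*t)/6 - 17*exp(t)/15 + 3*exp(-4*t)/10

Characteristic equation r² + r - 2 = 0 factors as (r + 2)(r - 1) = 0, so r = -2, 1.
Hence y_h = C1*exp(-2*t) + C2*exp(t).
Try y_p = A*exp(-4*t). Substituting into the equation and dividing by exp(-4*t) gives A = 3/10, so y_p = 3*exp(-4*t)/10.
General solution: y = 3*exp(-4*t)/10 + C1*exp(-2*t) + C2*exp(t).
Apply the initial conditions: y(0) = 3/10 + C1 + C2 = -4 and y'(0) = -6/5 + C2 - 2*C1 = 4. Solving gives C1 = -19/6, C2 = -17/15.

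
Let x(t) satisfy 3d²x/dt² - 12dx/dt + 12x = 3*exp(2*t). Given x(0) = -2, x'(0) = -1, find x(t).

x = -2*exp(2*t) + t**2*exp(2*t)/2 + 3*t*exp(2*t)

Divide through by 3: x'' - 4x' + 4x = exp(2*t).
Characteristic equation r² - 4r + 4 = 0 has discriminant (-4)² - 4·(4) = 0, so r = 2 is a repeated root.
Hence x_h = (C1 + C2*t)*exp(2*t).
Since exp(2*t) solves the homogeneous equation (r = 2 is a root of multiplicity 2), multiply the trial by t^2. Try x_p = A*t^2*exp(2*t). Substituting into the equation and dividing by exp(2*t) gives A = 1/2, so x_p = t^2*exp(2*t)/2.
General solution: x = C1*exp(2*t) + t^2*exp(2*t)/2 + C2*t*exp(2*t).
Apply the initial conditions: x(0) = C1 = -2 and x'(0) = C2 + 2*C1 = -1. Solving gives C1 = -2, C2 = 3.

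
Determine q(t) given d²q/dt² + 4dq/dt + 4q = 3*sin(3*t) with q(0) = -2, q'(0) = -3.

Characteristic equation r² + 4r + 4 = 0 has discriminant (4)² - 4·(4) = 0, so r = -2 is a repeated root.
Hence q_h = (C1 + C2*t)*exp(-2*t).
Try q_p = A*cos(3*t) + B*sin(3*t). Substituting and equating the coefficients of cos(3t) and sin(3t) gives A = -36/169, B = -15/169, so q_p = -36*cos(3*t)/169 - 15*sin(3*t)/169.
General solution: q = -36*cos(3*t)/169 - 15*sin(3*t)/169 + C1*exp(-2*t) + C2*t*exp(-2*t).
Apply the initial conditions: q(0) = -36/169 + C1 = -2 and q'(0) = -45/169 + C2 - 2*C1 = -3. Solving gives C1 = -302/169, C2 = -82/13.

q = -302*exp(-2*t)/169 - 36*cos(3*t)/169 - 15*sin(3*t)/169 - 82*t*exp(-2*t)/13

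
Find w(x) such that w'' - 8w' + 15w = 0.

Characteristic equation r² - 8r + 15 = 0 factors as (r - 5)(r - 3) = 0, so r = 5, 3.
Hence w_h = C1*exp(5*x) + C2*exp(3*x).

w = C1*exp(5*x) + C2*exp(3*x)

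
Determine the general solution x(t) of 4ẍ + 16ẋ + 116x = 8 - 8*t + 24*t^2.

Divide through by 4: x'' + 4x' + 29x = 2 - 2*t + 6*t^2.
Characteristic equation r² + 4r + 29 = 0 has discriminant (4)² - 4·(29) = -100 < 0, so r = -2 ± 5i.
Hence x_h = C1*cos(5*t)*exp(-2*t) + C2*exp(-2*t)*sin(5*t).
For the particular solution try x_p = A0 + A1*t + A2*t^2. Substituting and matching coefficients of each power of t gives A0 = 1758/24389, A1 = -106/841, A2 = 6/29, so x_p = 1758/24389 - 106*t/841 + 6*t^2/29.

x = 1758/24389 - 106*t/841 + 6*t**2/29 + C1*cos(5*t)*exp(-2*t) + C2*exp(-2*t)*sin(5*t)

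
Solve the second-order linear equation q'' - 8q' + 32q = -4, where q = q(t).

Characteristic equation r² - 8r + 32 = 0 has discriminant (-8)² - 4·(32) = -64 < 0, so r = 4 ± 4i.
Hence q_h = C1*cos(4*t)*exp(4*t) + C2*exp(4*t)*sin(4*t).
For the particular solution try q_p = A0. Substituting and matching coefficients of each power of t gives A0 = -1/8, so q_p = -1/8.

q = -1/8 + C1*cos(4*t)*exp(4*t) + C2*exp(4*t)*sin(4*t)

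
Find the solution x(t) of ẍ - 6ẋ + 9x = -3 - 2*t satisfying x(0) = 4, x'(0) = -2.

x = -13/27 - 2*t/9 + 121*exp(3*t)/27 - 137*t*exp(3*t)/9

Characteristic equation r² - 6r + 9 = 0 has discriminant (-6)² - 4·(9) = 0, so r = 3 is a repeated root.
Hence x_h = (C1 + C2*t)*exp(3*t).
For the particular solution try x_p = A0 + A1*t. Substituting and matching coefficients of each power of t gives A0 = -13/27, A1 = -2/9, so x_p = -13/27 - 2*t/9.
General solution: x = -13/27 - 2*t/9 + C1*exp(3*t) + C2*t*exp(3*t).
Apply the initial conditions: x(0) = -13/27 + C1 = 4 and x'(0) = -2/9 + C2 + 3*C1 = -2. Solving gives C1 = 121/27, C2 = -137/9.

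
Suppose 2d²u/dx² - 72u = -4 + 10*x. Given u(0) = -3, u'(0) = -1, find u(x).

Divide through by 2: u'' - 36u = -2 + 5*x.
Characteristic equation r² - 36 = 0 factors as (r + 6)(r - 6) = 0, so r = -6, 6.
Hence u_h = C1*exp(-6*x) + C2*exp(6*x).
For the particular solution try u_p = A0 + A1*x. Substituting and matching coefficients of each power of x gives A0 = 1/18, A1 = -5/36, so u_p = 1/18 - 5*x/36.
General solution: u = 1/18 - 5*x/36 + C1*exp(-6*x) + C2*exp(6*x).
Apply the initial conditions: u(0) = 1/18 + C1 + C2 = -3 and u'(0) = -5/36 - 6*C1 + 6*C2 = -1. Solving gives C1 = -629/432, C2 = -691/432.

u = 1/18 - 691*exp(6*x)/432 - 629*exp(-6*x)/432 - 5*x/36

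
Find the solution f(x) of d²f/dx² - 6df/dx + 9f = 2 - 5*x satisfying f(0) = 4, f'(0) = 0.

Characteristic equation r² - 6r + 9 = 0 has discriminant (-6)² - 4·(9) = 0, so r = 3 is a repeated root.
Hence f_h = (C1 + C2*x)*exp(3*x).
For the particular solution try f_p = A0 + A1*x. Substituting and matching coefficients of each power of x gives A0 = -4/27, A1 = -5/9, so f_p = -4/27 - 5*x/9.
General solution: f = -4/27 - 5*x/9 + C1*exp(3*x) + C2*x*exp(3*x).
Apply the initial conditions: f(0) = -4/27 + C1 = 4 and f'(0) = -5/9 + C2 + 3*C1 = 0. Solving gives C1 = 112/27, C2 = -107/9.

f = -4/27 - 5*x/9 + 112*exp(3*x)/27 - 107*x*exp(3*x)/9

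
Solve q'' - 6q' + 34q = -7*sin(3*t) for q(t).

Characteristic equation r² - 6r + 34 = 0 has discriminant (-6)² - 4·(34) = -100 < 0, so r = 3 ± 5i.
Hence q_h = C1*cos(5*t)*exp(3*t) + C2*exp(3*t)*sin(5*t).
Try q_p = A*cos(3*t) + B*sin(3*t). Substituting and equating the coefficients of cos(3t) and sin(3t) gives A = -126/949, B = -175/949, so q_p = -175*sin(3*t)/949 - 126*cos(3*t)/949.

q = -175*sin(3*t)/949 - 126*cos(3*t)/949 + C1*cos(5*t)*exp(3*t) + C2*exp(3*t)*sin(5*t)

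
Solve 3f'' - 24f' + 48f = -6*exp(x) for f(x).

Divide through by 3: f'' - 8f' + 16f = -2*exp(x).
Characteristic equation r² - 8r + 16 = 0 has discriminant (-8)² - 4·(16) = 0, so r = 4 is a repeated root.
Hence f_h = (C1 + C2*x)*exp(4*x).
Try f_p = A*exp(x). Substituting into the equation and dividing by exp(x) gives A = -2/9, so f_p = -2*exp(x)/9.

f = -2*exp(x)/9 + C1*exp(4*x) + C2*x*exp(4*x)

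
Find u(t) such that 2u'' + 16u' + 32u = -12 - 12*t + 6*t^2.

u = -15/128 - 9*t/16 + 3*t**2/16 + C1*exp(-4*t) + C2*t*exp(-4*t)

Divide through by 2: u'' + 8u' + 16u = -6 - 6*t + 3*t^2.
Characteristic equation r² + 8r + 16 = 0 has discriminant (8)² - 4·(16) = 0, so r = -4 is a repeated root.
Hence u_h = (C1 + C2*t)*exp(-4*t).
For the particular solution try u_p = A0 + A1*t + A2*t^2. Substituting and matching coefficients of each power of t gives A0 = -15/128, A1 = -9/16, A2 = 3/16, so u_p = -15/128 - 9*t/16 + 3*t^2/16.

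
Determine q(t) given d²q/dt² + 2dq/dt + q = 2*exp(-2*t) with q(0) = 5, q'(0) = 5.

q = 2*exp(-2*t) + 3*exp(-t) + 12*t*exp(-t)

Characteristic equation r² + 2r + 1 = 0 has discriminant (2)² - 4·(1) = 0, so r = -1 is a repeated root.
Hence q_h = (C1 + C2*t)*exp(-t).
Try q_p = A*exp(-2*t). Substituting into the equation and dividing by exp(-2*t) gives A = 2, so q_p = 2*exp(-2*t).
General solution: q = 2*exp(-2*t) + C1*exp(-t) + C2*t*exp(-t).
Apply the initial conditions: q(0) = 2 + C1 = 5 and q'(0) = -4 + C2 - C1 = 5. Solving gives C1 = 3, C2 = 12.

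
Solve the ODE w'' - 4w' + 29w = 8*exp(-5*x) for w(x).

Characteristic equation r² - 4r + 29 = 0 has discriminant (-4)² - 4·(29) = -100 < 0, so r = 2 ± 5i.
Hence w_h = C1*cos(5*x)*exp(2*x) + C2*exp(2*x)*sin(5*x).
Try w_p = A*exp(-5*x). Substituting into the equation and dividing by exp(-5*x) gives A = 4/37, so w_p = 4*exp(-5*x)/37.

w = 4*exp(-5*x)/37 + C1*cos(5*x)*exp(2*x) + C2*exp(2*x)*sin(5*x)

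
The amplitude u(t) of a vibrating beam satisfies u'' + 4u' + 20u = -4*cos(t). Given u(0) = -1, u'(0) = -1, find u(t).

u = -76*cos(t)/377 - 16*sin(t)/377 - 963*exp(-2*t)*sin(4*t)/1508 - 301*cos(4*t)*exp(-2*t)/377

Characteristic equation r² + 4r + 20 = 0 has discriminant (4)² - 4·(20) = -64 < 0, so r = -2 ± 4i.
Hence u_h = C1*cos(4*t)*exp(-2*t) + C2*exp(-2*t)*sin(4*t).
Try u_p = A*cos(t) + B*sin(t). Substituting and equating the coefficients of cos(t) and sin(t) gives A = -76/377, B = -16/377, so u_p = -76*cos(t)/377 - 16*sin(t)/377.
General solution: u = -76*cos(t)/377 - 16*sin(t)/377 + C1*cos(4*t)*exp(-2*t) + C2*exp(-2*t)*sin(4*t).
Apply the initial conditions: u(0) = -76/377 + C1 = -1 and u'(0) = -16/377 - 2*C1 + 4*C2 = -1. Solving gives C1 = -301/377, C2 = -963/1508.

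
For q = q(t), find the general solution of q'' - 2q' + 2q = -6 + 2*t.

Characteristic equation r² - 2r + 2 = 0 has discriminant (-2)² - 4·(2) = -4 < 0, so r = 1 ± i.
Hence q_h = C1*cos(t)*exp(t) + C2*exp(t)*sin(t).
For the particular solution try q_p = A0 + A1*t. Substituting and matching coefficients of each power of t gives A0 = -2, A1 = 1, so q_p = -2 + t.

q = -2 + t + C1*cos(t)*exp(t) + C2*exp(t)*sin(t)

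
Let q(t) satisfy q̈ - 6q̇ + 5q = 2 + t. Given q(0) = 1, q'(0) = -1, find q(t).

q = 16/25 - 39*exp(5*t)/100 + t/5 + 3*exp(t)/4

Characteristic equation r² - 6r + 5 = 0 factors as (r - 1)(r - 5) = 0, so r = 1, 5.
Hence q_h = C1*exp(t) + C2*exp(5*t).
For the particular solution try q_p = A0 + A1*t. Substituting and matching coefficients of each power of t gives A0 = 16/25, A1 = 1/5, so q_p = 16/25 + t/5.
General solution: q = 16/25 + t/5 + C1*exp(t) + C2*exp(5*t).
Apply the initial conditions: q(0) = 16/25 + C1 + C2 = 1 and q'(0) = 1/5 + C1 + 5*C2 = -1. Solving gives C1 = 3/4, C2 = -39/100.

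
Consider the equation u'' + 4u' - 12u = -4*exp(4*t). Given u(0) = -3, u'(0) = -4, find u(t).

Characteristic equation r² + 4r - 12 = 0 factors as (r + 6)(r - 2) = 0, so r = -6, 2.
Hence u_h = C1*exp(-6*t) + C2*exp(2*t).
Try u_p = A*exp(4*t). Substituting into the equation and dividing by exp(4*t) gives A = -1/5, so u_p = -exp(4*t)/5.
General solution: u = -exp(4*t)/5 + C1*exp(-6*t) + C2*exp(2*t).
Apply the initial conditions: u(0) = -1/5 + C1 + C2 = -3 and u'(0) = -4/5 - 6*C1 + 2*C2 = -4. Solving gives C1 = -3/10, C2 = -5/2.

u = -5*exp(2*t)/2 - 3*exp(-6*t)/10 - exp(4*t)/5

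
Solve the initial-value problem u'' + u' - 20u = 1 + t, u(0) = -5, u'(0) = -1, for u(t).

Characteristic equation r² + r - 20 = 0 factors as (r - 4)(r + 5) = 0, so r = 4, -5.
Hence u_h = C1*exp(4*t) + C2*exp(-5*t).
For the particular solution try u_p = A0 + A1*t. Substituting and matching coefficients of each power of t gives A0 = -21/400, A1 = -1/20, so u_p = -21/400 - t/20.
General solution: u = -21/400 - t/20 + C1*exp(4*t) + C2*exp(-5*t).
Apply the initial conditions: u(0) = -21/400 + C1 + C2 = -5 and u'(0) = -1/20 - 5*C2 + 4*C1 = -1. Solving gives C1 = -137/48, C2 = -157/75.

u = -21/400 - 157*exp(-5*t)/75 - 137*exp(4*t)/48 - t/20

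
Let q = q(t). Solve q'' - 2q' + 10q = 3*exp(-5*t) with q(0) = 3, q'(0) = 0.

Characteristic equation r² - 2r + 10 = 0 has discriminant (-2)² - 4·(10) = -36 < 0, so r = 1 ± 3i.
Hence q_h = C1*cos(3*t)*exp(t) + C2*exp(t)*sin(3*t).
Try q_p = A*exp(-5*t). Substituting into the equation and dividing by exp(-5*t) gives A = 1/15, so q_p = exp(-5*t)/15.
General solution: q = exp(-5*t)/15 + C1*cos(3*t)*exp(t) + C2*exp(t)*sin(3*t).
Apply the initial conditions: q(0) = 1/15 + C1 = 3 and q'(0) = -1/3 + C1 + 3*C2 = 0. Solving gives C1 = 44/15, C2 = -13/15.

q = exp(-5*t)/15 - 13*exp(t)*sin(3*t)/15 + 44*cos(3*t)*exp(t)/15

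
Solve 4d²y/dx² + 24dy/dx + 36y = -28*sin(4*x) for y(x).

y = 49*sin(4*x)/625 + 168*cos(4*x)/625 + C1*exp(-3*x) + C2*x*exp(-3*x)

Divide through by 4: y'' + 6y' + 9y = -7*sin(4*x).
Characteristic equation r² + 6r + 9 = 0 has discriminant (6)² - 4·(9) = 0, so r = -3 is a repeated root.
Hence y_h = (C1 + C2*x)*exp(-3*x).
Try y_p = A*cos(4*x) + B*sin(4*x). Substituting and equating the coefficients of cos(4x) and sin(4x) gives A = 168/625, B = 49/625, so y_p = 49*sin(4*x)/625 + 168*cos(4*x)/625.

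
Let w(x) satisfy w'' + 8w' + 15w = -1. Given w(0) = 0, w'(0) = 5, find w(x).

w = -1/15 - 13*exp(-5*x)/5 + 8*exp(-3*x)/3

Characteristic equation r² + 8r + 15 = 0 factors as (r + 3)(r + 5) = 0, so r = -3, -5.
Hence w_h = C1*exp(-3*x) + C2*exp(-5*x).
For the particular solution try w_p = A0. Substituting and matching coefficients of each power of x gives A0 = -1/15, so w_p = -1/15.
General solution: w = -1/15 + C1*exp(-3*x) + C2*exp(-5*x).
Apply the initial conditions: w(0) = -1/15 + C1 + C2 = 0 and w'(0) = -5*C2 - 3*C1 = 5. Solving gives C1 = 8/3, C2 = -13/5.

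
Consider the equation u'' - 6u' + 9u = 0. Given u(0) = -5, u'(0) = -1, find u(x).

u = -5*exp(3*x) + 14*x*exp(3*x)

Characteristic equation r² - 6r + 9 = 0 has discriminant (-6)² - 4·(9) = 0, so r = 3 is a repeated root.
Hence u_h = (C1 + C2*x)*exp(3*x).
Apply the initial conditions: u(0) = C1 = -5 and u'(0) = C2 + 3*C1 = -1. Solving gives C1 = -5, C2 = 14.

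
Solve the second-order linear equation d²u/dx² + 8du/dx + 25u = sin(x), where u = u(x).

u = -cos(x)/80 + 3*sin(x)/80 + C1*cos(3*x)*exp(-4*x) + C2*exp(-4*x)*sin(3*x)

Characteristic equation r² + 8r + 25 = 0 has discriminant (8)² - 4·(25) = -36 < 0, so r = -4 ± 3i.
Hence u_h = C1*cos(3*x)*exp(-4*x) + C2*exp(-4*x)*sin(3*x).
Try u_p = A*cos(x) + B*sin(x). Substituting and equating the coefficients of cos(x) and sin(x) gives A = -1/80, B = 3/80, so u_p = -cos(x)/80 + 3*sin(x)/80.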